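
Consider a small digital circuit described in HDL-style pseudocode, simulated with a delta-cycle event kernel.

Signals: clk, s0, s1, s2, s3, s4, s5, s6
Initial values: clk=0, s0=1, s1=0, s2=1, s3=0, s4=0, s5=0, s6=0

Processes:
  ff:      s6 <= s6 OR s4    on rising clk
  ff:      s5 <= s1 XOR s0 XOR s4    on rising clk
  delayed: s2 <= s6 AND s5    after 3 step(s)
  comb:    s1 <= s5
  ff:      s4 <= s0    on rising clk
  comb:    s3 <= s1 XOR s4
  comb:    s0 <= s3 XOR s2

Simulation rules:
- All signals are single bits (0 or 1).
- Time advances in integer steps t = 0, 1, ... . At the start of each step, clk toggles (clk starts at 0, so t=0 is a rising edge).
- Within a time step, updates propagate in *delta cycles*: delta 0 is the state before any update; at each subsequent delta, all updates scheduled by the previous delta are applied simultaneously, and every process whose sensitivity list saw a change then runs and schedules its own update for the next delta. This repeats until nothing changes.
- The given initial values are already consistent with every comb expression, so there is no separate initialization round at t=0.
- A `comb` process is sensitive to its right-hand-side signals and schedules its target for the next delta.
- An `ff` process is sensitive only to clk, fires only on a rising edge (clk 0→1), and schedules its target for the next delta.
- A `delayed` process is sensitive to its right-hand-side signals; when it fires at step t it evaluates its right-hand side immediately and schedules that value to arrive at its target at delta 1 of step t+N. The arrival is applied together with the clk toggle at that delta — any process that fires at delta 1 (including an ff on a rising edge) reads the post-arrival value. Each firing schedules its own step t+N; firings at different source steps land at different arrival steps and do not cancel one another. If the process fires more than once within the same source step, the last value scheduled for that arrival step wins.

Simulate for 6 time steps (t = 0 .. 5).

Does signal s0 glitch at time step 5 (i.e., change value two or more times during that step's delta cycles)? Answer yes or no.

t=0 Δ0: clk=0 s5=0 s0=1 s6=0 s1=0 s4=0 s2=1 s3=0
  Δ1: clk:0→1
  Δ2: s5:0→1, s4:0→1
  Δ3: s1:0→1, s3:0→1
  Δ4: s0:1→0, s3:1→0
  Δ5: s0:0→1
  (5Δ to stable)
t=1 Δ0: clk=1 s5=1 s0=1 s6=0 s1=1 s4=1 s2=1 s3=0
  Δ1: clk:1→0
  (1Δ to stable)
t=2 Δ0: clk=0 s5=1 s0=1 s6=0 s1=1 s4=1 s2=1 s3=0
  Δ1: clk:0→1
  Δ2: s6:0→1
  (2Δ to stable)
t=3 Δ0: clk=1 s5=1 s0=1 s6=1 s1=1 s4=1 s2=1 s3=0
  Δ1: clk:1→0, s2:1→0
  Δ2: s0:1→0
  (2Δ to stable)
t=4 Δ0: clk=0 s5=1 s0=0 s6=1 s1=1 s4=1 s2=0 s3=0
  Δ1: clk:0→1
  Δ2: s5:1→0, s4:1→0
  Δ3: s1:1→0, s3:0→1
  Δ4: s0:0→1, s3:1→0
  Δ5: s0:1→0
  (5Δ to stable)
t=5 Δ0: clk=1 s5=0 s0=0 s6=1 s1=0 s4=0 s2=0 s3=0
  Δ1: clk:1→0, s2:0→1
  Δ2: s0:0→1
  (2Δ to stable)

no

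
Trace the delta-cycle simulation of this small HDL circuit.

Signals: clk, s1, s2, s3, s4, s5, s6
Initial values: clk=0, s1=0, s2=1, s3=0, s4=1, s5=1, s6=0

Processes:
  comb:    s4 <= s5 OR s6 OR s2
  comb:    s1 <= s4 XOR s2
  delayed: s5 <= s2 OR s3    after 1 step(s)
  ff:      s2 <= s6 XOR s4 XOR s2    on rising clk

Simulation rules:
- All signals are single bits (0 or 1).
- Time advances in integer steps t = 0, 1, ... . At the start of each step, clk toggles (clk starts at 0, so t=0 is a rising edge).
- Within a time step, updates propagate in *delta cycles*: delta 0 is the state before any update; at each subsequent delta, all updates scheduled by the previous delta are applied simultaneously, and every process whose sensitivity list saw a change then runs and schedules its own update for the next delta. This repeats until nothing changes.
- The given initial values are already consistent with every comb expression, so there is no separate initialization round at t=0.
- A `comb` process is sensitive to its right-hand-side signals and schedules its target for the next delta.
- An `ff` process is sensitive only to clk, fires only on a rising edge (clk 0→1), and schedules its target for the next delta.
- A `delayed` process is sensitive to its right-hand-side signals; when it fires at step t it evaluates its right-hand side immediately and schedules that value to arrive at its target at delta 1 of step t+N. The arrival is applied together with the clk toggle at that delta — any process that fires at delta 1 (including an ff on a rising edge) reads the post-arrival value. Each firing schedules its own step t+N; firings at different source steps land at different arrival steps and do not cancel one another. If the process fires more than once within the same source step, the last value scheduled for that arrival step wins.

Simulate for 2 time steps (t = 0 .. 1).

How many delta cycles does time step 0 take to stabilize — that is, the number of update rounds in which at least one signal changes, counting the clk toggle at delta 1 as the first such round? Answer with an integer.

t=0 Δ0: s5=1 s2=1 s1=0 clk=0 s4=1 s6=0 s3=0
  Δ1: clk:0→1
  Δ2: s2:1→0
  Δ3: s1:0→1
  (3Δ to stable)
t=1 Δ0: s5=1 s2=0 s1=1 clk=1 s4=1 s6=0 s3=0
  Δ1: s5:1→0, clk:1→0
  Δ2: s4:1→0
  Δ3: s1:1→0
  (3Δ to stable)

3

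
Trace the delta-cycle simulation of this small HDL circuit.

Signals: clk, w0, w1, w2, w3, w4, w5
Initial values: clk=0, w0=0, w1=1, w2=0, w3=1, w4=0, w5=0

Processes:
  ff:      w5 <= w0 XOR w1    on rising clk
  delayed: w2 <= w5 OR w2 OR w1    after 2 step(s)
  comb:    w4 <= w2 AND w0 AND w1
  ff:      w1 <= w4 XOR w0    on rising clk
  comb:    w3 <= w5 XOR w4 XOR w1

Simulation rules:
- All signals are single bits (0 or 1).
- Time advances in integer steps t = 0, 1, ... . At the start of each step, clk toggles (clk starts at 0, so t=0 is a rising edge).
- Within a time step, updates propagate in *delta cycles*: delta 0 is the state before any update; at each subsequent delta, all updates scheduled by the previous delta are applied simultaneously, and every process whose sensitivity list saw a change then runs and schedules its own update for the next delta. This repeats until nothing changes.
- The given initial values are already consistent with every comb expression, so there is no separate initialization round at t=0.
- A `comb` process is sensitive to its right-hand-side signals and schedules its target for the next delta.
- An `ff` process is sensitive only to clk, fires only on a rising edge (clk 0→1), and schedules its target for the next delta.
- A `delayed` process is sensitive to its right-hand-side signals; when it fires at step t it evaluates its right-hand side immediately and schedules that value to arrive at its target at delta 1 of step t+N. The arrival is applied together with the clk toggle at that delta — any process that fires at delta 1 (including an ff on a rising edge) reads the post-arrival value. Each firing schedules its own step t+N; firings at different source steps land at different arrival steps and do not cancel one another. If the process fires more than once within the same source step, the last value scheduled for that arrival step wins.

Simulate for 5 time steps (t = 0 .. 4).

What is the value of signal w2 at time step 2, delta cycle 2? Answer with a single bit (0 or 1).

t=0 Δ0: clk=0 w0=0 w5=0 w1=1 w4=0 w2=0 w3=1
  Δ1: clk:0→1
  Δ2: w5:0→1, w1:1→0
  (2Δ to stable)
t=1 Δ0: clk=1 w0=0 w5=1 w1=0 w4=0 w2=0 w3=1
  Δ1: clk:1→0
  (1Δ to stable)
t=2 Δ0: clk=0 w0=0 w5=1 w1=0 w4=0 w2=0 w3=1
  Δ1: clk:0→1, w2:0→1
  Δ2: w5:1→0
  Δ3: w3:1→0
  (3Δ to stable)
t=3 Δ0: clk=1 w0=0 w5=0 w1=0 w4=0 w2=1 w3=0
  Δ1: clk:1→0
  (1Δ to stable)
t=4 Δ0: clk=0 w0=0 w5=0 w1=0 w4=0 w2=1 w3=0
  Δ1: clk:0→1
  (1Δ to stable)

1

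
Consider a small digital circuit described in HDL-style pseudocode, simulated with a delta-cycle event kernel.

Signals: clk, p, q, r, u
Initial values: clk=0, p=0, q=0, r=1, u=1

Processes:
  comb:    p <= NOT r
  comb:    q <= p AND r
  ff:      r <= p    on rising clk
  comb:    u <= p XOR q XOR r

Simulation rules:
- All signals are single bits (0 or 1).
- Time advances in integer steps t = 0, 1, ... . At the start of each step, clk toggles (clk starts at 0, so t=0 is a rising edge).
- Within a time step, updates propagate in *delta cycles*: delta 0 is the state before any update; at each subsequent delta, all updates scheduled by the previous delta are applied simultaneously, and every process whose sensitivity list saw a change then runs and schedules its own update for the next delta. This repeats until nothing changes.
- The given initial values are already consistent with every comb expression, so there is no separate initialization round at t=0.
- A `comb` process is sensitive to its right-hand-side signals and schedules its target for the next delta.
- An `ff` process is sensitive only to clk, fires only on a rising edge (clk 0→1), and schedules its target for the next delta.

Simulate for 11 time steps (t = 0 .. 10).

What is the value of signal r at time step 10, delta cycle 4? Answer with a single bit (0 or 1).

1

t0.Δ0 u=1 clk=0 p=0 r=1 q=0
t0.Δ1 u=1 clk=1 p=0 r=1 q=0
t0.Δ2 u=1 clk=1 p=0 r=0 q=0
t0.Δ3 u=0 clk=1 p=1 r=0 q=0
t0.Δ4 u=1 clk=1 p=1 r=0 q=0
t1.Δ0 u=1 clk=1 p=1 r=0 q=0
t1.Δ1 u=1 clk=0 p=1 r=0 q=0
t2.Δ0 u=1 clk=0 p=1 r=0 q=0
t2.Δ1 u=1 clk=1 p=1 r=0 q=0
t2.Δ2 u=1 clk=1 p=1 r=1 q=0
t2.Δ3 u=0 clk=1 p=0 r=1 q=1
t2.Δ4 u=0 clk=1 p=0 r=1 q=0
t2.Δ5 u=1 clk=1 p=0 r=1 q=0
t3.Δ0 u=1 clk=1 p=0 r=1 q=0
t3.Δ1 u=1 clk=0 p=0 r=1 q=0
t4.Δ0 u=1 clk=0 p=0 r=1 q=0
t4.Δ1 u=1 clk=1 p=0 r=1 q=0
t4.Δ2 u=1 clk=1 p=0 r=0 q=0
t4.Δ3 u=0 clk=1 p=1 r=0 q=0
t4.Δ4 u=1 clk=1 p=1 r=0 q=0
t5.Δ0 u=1 clk=1 p=1 r=0 q=0
t5.Δ1 u=1 clk=0 p=1 r=0 q=0
t6.Δ0 u=1 clk=0 p=1 r=0 q=0
t6.Δ1 u=1 clk=1 p=1 r=0 q=0
t6.Δ2 u=1 clk=1 p=1 r=1 q=0
t6.Δ3 u=0 clk=1 p=0 r=1 q=1
t6.Δ4 u=0 clk=1 p=0 r=1 q=0
t6.Δ5 u=1 clk=1 p=0 r=1 q=0
t7.Δ0 u=1 clk=1 p=0 r=1 q=0
t7.Δ1 u=1 clk=0 p=0 r=1 q=0
t8.Δ0 u=1 clk=0 p=0 r=1 q=0
t8.Δ1 u=1 clk=1 p=0 r=1 q=0
t8.Δ2 u=1 clk=1 p=0 r=0 q=0
t8.Δ3 u=0 clk=1 p=1 r=0 q=0
t8.Δ4 u=1 clk=1 p=1 r=0 q=0
t9.Δ0 u=1 clk=1 p=1 r=0 q=0
t9.Δ1 u=1 clk=0 p=1 r=0 q=0
t10.Δ0 u=1 clk=0 p=1 r=0 q=0
t10.Δ1 u=1 clk=1 p=1 r=0 q=0
t10.Δ2 u=1 clk=1 p=1 r=1 q=0
t10.Δ3 u=0 clk=1 p=0 r=1 q=1
t10.Δ4 u=0 clk=1 p=0 r=1 q=0
t10.Δ5 u=1 clk=1 p=0 r=1 q=0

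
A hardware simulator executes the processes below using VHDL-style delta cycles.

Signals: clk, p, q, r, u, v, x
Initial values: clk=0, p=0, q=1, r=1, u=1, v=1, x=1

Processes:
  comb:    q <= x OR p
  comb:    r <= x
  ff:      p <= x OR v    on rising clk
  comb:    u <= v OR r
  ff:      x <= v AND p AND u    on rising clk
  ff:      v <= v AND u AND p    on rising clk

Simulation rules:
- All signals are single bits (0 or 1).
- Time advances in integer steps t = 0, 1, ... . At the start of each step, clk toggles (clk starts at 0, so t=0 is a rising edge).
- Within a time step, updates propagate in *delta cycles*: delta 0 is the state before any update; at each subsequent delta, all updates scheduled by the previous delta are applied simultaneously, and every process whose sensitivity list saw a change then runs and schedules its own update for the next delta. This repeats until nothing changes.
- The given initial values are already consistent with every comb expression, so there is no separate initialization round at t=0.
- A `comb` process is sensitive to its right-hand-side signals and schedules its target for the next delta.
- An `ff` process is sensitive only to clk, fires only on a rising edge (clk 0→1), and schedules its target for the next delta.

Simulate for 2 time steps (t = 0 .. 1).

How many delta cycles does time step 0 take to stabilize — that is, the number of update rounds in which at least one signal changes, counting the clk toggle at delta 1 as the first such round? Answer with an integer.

t0.Δ0 p=0 r=1 v=1 q=1 u=1 clk=0 x=1
t0.Δ1 p=0 r=1 v=1 q=1 u=1 clk=1 x=1
t0.Δ2 p=1 r=1 v=0 q=1 u=1 clk=1 x=0
t0.Δ3 p=1 r=0 v=0 q=1 u=1 clk=1 x=0
t0.Δ4 p=1 r=0 v=0 q=1 u=0 clk=1 x=0
t1.Δ0 p=1 r=0 v=0 q=1 u=0 clk=1 x=0
t1.Δ1 p=1 r=0 v=0 q=1 u=0 clk=0 x=0

4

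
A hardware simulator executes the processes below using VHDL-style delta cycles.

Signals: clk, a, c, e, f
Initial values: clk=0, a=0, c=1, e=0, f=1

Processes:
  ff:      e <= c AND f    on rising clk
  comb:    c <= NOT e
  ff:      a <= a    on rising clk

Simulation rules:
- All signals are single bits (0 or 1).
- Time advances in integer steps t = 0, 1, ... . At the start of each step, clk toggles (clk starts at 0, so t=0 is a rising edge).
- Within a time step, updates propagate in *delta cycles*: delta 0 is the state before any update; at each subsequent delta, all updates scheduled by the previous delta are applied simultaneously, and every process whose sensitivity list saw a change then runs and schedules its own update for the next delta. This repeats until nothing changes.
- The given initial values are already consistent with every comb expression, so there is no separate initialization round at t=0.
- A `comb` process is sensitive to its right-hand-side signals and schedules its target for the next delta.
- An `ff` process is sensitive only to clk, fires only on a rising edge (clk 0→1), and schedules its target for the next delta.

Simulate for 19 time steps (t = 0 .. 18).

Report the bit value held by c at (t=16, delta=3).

[bits: e,clk,a,f,c]
t=0: Δ0=00011 Δ1=01011 Δ2=11011 Δ3=11010 | 3Δ
t=1: Δ0=11010 Δ1=10010 | 1Δ
t=2: Δ0=10010 Δ1=11010 Δ2=01010 Δ3=01011 | 3Δ
t=3: Δ0=01011 Δ1=00011 | 1Δ
t=4: Δ0=00011 Δ1=01011 Δ2=11011 Δ3=11010 | 3Δ
t=5: Δ0=11010 Δ1=10010 | 1Δ
t=6: Δ0=10010 Δ1=11010 Δ2=01010 Δ3=01011 | 3Δ
t=7: Δ0=01011 Δ1=00011 | 1Δ
t=8: Δ0=00011 Δ1=01011 Δ2=11011 Δ3=11010 | 3Δ
t=9: Δ0=11010 Δ1=10010 | 1Δ
t=10: Δ0=10010 Δ1=11010 Δ2=01010 Δ3=01011 | 3Δ
t=11: Δ0=01011 Δ1=00011 | 1Δ
t=12: Δ0=00011 Δ1=01011 Δ2=11011 Δ3=11010 | 3Δ
t=13: Δ0=11010 Δ1=10010 | 1Δ
t=14: Δ0=10010 Δ1=11010 Δ2=01010 Δ3=01011 | 3Δ
t=15: Δ0=01011 Δ1=00011 | 1Δ
t=16: Δ0=00011 Δ1=01011 Δ2=11011 Δ3=11010 | 3Δ
t=17: Δ0=11010 Δ1=10010 | 1Δ
t=18: Δ0=10010 Δ1=11010 Δ2=01010 Δ3=01011 | 3Δ

0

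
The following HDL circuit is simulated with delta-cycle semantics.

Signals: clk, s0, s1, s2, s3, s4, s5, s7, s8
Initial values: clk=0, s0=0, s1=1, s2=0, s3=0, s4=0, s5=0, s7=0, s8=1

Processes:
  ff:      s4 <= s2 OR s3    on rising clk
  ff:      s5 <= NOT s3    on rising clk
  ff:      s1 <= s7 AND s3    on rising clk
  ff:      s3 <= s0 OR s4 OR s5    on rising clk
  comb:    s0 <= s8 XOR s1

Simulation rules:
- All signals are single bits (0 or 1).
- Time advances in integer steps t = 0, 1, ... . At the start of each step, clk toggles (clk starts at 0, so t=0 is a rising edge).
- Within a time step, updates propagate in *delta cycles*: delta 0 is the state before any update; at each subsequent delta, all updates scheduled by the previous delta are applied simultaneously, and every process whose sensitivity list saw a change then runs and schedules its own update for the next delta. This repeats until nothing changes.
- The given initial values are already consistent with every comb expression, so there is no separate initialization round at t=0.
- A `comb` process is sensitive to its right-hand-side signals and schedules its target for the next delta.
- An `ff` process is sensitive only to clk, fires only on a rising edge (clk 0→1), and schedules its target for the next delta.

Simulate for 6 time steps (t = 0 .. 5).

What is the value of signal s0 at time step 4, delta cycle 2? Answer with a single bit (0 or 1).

1

t0.Δ0 s3=0 s0=0 s1=1 s4=0 s7=0 clk=0 s8=1 s5=0 s2=0
t0.Δ1 s3=0 s0=0 s1=1 s4=0 s7=0 clk=1 s8=1 s5=0 s2=0
t0.Δ2 s3=0 s0=0 s1=0 s4=0 s7=0 clk=1 s8=1 s5=1 s2=0
t0.Δ3 s3=0 s0=1 s1=0 s4=0 s7=0 clk=1 s8=1 s5=1 s2=0
t1.Δ0 s3=0 s0=1 s1=0 s4=0 s7=0 clk=1 s8=1 s5=1 s2=0
t1.Δ1 s3=0 s0=1 s1=0 s4=0 s7=0 clk=0 s8=1 s5=1 s2=0
t2.Δ0 s3=0 s0=1 s1=0 s4=0 s7=0 clk=0 s8=1 s5=1 s2=0
t2.Δ1 s3=0 s0=1 s1=0 s4=0 s7=0 clk=1 s8=1 s5=1 s2=0
t2.Δ2 s3=1 s0=1 s1=0 s4=0 s7=0 clk=1 s8=1 s5=1 s2=0
t3.Δ0 s3=1 s0=1 s1=0 s4=0 s7=0 clk=1 s8=1 s5=1 s2=0
t3.Δ1 s3=1 s0=1 s1=0 s4=0 s7=0 clk=0 s8=1 s5=1 s2=0
t4.Δ0 s3=1 s0=1 s1=0 s4=0 s7=0 clk=0 s8=1 s5=1 s2=0
t4.Δ1 s3=1 s0=1 s1=0 s4=0 s7=0 clk=1 s8=1 s5=1 s2=0
t4.Δ2 s3=1 s0=1 s1=0 s4=1 s7=0 clk=1 s8=1 s5=0 s2=0
t5.Δ0 s3=1 s0=1 s1=0 s4=1 s7=0 clk=1 s8=1 s5=0 s2=0
t5.Δ1 s3=1 s0=1 s1=0 s4=1 s7=0 clk=0 s8=1 s5=0 s2=0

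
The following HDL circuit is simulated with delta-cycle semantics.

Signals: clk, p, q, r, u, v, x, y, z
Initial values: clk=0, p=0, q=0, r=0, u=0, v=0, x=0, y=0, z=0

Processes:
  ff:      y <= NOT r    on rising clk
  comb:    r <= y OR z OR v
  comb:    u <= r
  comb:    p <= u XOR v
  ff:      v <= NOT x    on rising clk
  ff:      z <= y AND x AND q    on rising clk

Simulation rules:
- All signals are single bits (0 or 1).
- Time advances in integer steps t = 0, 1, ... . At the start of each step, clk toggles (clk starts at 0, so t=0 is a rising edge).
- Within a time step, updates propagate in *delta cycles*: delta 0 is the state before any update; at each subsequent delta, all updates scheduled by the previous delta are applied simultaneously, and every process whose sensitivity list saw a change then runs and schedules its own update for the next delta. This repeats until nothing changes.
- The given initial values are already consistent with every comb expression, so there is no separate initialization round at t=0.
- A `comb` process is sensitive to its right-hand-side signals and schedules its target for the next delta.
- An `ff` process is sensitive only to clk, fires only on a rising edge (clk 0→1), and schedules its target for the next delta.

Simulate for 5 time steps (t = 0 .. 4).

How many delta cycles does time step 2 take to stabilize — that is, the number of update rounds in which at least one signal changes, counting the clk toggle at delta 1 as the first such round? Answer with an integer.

t0.Δ0 p=0 u=0 q=0 v=0 clk=0 y=0 z=0 r=0 x=0
t0.Δ1 p=0 u=0 q=0 v=0 clk=1 y=0 z=0 r=0 x=0
t0.Δ2 p=0 u=0 q=0 v=1 clk=1 y=1 z=0 r=0 x=0
t0.Δ3 p=1 u=0 q=0 v=1 clk=1 y=1 z=0 r=1 x=0
t0.Δ4 p=1 u=1 q=0 v=1 clk=1 y=1 z=0 r=1 x=0
t0.Δ5 p=0 u=1 q=0 v=1 clk=1 y=1 z=0 r=1 x=0
t1.Δ0 p=0 u=1 q=0 v=1 clk=1 y=1 z=0 r=1 x=0
t1.Δ1 p=0 u=1 q=0 v=1 clk=0 y=1 z=0 r=1 x=0
t2.Δ0 p=0 u=1 q=0 v=1 clk=0 y=1 z=0 r=1 x=0
t2.Δ1 p=0 u=1 q=0 v=1 clk=1 y=1 z=0 r=1 x=0
t2.Δ2 p=0 u=1 q=0 v=1 clk=1 y=0 z=0 r=1 x=0
t3.Δ0 p=0 u=1 q=0 v=1 clk=1 y=0 z=0 r=1 x=0
t3.Δ1 p=0 u=1 q=0 v=1 clk=0 y=0 z=0 r=1 x=0
t4.Δ0 p=0 u=1 q=0 v=1 clk=0 y=0 z=0 r=1 x=0
t4.Δ1 p=0 u=1 q=0 v=1 clk=1 y=0 z=0 r=1 x=0

2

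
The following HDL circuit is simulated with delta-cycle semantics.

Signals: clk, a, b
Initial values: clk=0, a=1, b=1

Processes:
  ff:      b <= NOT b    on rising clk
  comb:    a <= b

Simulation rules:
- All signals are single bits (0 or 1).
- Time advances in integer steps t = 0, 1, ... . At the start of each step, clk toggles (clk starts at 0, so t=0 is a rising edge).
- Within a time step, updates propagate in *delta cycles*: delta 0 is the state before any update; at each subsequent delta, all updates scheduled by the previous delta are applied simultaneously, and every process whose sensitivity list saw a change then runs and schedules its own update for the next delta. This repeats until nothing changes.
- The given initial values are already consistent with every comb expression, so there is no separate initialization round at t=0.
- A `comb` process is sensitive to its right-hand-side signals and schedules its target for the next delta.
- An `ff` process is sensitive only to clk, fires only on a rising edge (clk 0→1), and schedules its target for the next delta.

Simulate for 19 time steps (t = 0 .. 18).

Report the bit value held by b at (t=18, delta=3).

t0.Δ0 b=1 a=1 clk=0
t0.Δ1 b=1 a=1 clk=1
t0.Δ2 b=0 a=1 clk=1
t0.Δ3 b=0 a=0 clk=1
t1.Δ0 b=0 a=0 clk=1
t1.Δ1 b=0 a=0 clk=0
t2.Δ0 b=0 a=0 clk=0
t2.Δ1 b=0 a=0 clk=1
t2.Δ2 b=1 a=0 clk=1
t2.Δ3 b=1 a=1 clk=1
t3.Δ0 b=1 a=1 clk=1
t3.Δ1 b=1 a=1 clk=0
t4.Δ0 b=1 a=1 clk=0
t4.Δ1 b=1 a=1 clk=1
t4.Δ2 b=0 a=1 clk=1
t4.Δ3 b=0 a=0 clk=1
t5.Δ0 b=0 a=0 clk=1
t5.Δ1 b=0 a=0 clk=0
t6.Δ0 b=0 a=0 clk=0
t6.Δ1 b=0 a=0 clk=1
t6.Δ2 b=1 a=0 clk=1
t6.Δ3 b=1 a=1 clk=1
t7.Δ0 b=1 a=1 clk=1
t7.Δ1 b=1 a=1 clk=0
t8.Δ0 b=1 a=1 clk=0
t8.Δ1 b=1 a=1 clk=1
t8.Δ2 b=0 a=1 clk=1
t8.Δ3 b=0 a=0 clk=1
t9.Δ0 b=0 a=0 clk=1
t9.Δ1 b=0 a=0 clk=0
t10.Δ0 b=0 a=0 clk=0
t10.Δ1 b=0 a=0 clk=1
t10.Δ2 b=1 a=0 clk=1
t10.Δ3 b=1 a=1 clk=1
t11.Δ0 b=1 a=1 clk=1
t11.Δ1 b=1 a=1 clk=0
t12.Δ0 b=1 a=1 clk=0
t12.Δ1 b=1 a=1 clk=1
t12.Δ2 b=0 a=1 clk=1
t12.Δ3 b=0 a=0 clk=1
t13.Δ0 b=0 a=0 clk=1
t13.Δ1 b=0 a=0 clk=0
t14.Δ0 b=0 a=0 clk=0
t14.Δ1 b=0 a=0 clk=1
t14.Δ2 b=1 a=0 clk=1
t14.Δ3 b=1 a=1 clk=1
t15.Δ0 b=1 a=1 clk=1
t15.Δ1 b=1 a=1 clk=0
t16.Δ0 b=1 a=1 clk=0
t16.Δ1 b=1 a=1 clk=1
t16.Δ2 b=0 a=1 clk=1
t16.Δ3 b=0 a=0 clk=1
t17.Δ0 b=0 a=0 clk=1
t17.Δ1 b=0 a=0 clk=0
t18.Δ0 b=0 a=0 clk=0
t18.Δ1 b=0 a=0 clk=1
t18.Δ2 b=1 a=0 clk=1
t18.Δ3 b=1 a=1 clk=1

1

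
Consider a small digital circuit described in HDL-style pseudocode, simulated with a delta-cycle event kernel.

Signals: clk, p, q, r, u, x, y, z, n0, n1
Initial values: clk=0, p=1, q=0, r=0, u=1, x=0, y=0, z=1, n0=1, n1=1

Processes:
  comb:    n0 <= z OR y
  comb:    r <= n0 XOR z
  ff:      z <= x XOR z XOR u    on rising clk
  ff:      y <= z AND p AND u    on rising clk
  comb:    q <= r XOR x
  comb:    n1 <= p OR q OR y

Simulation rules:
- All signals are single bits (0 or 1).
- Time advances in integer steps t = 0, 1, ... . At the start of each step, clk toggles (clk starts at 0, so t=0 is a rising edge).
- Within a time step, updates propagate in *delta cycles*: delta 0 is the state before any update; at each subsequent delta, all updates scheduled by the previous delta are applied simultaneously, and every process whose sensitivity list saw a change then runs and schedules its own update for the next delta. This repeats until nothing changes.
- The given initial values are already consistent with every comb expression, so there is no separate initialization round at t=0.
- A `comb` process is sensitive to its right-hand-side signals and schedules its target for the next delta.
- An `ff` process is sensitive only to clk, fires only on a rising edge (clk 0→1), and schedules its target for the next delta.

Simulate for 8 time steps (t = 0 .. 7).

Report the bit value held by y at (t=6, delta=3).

0

t=0 Δ0: p=1 n0=1 z=1 y=0 n1=1 r=0 clk=0 x=0 q=0 u=1
  Δ1: clk:0→1
  Δ2: z:1→0, y:0→1
  Δ3: r:0→1
  Δ4: q:0→1
  (4Δ to stable)
t=1 Δ0: p=1 n0=1 z=0 y=1 n1=1 r=1 clk=1 x=0 q=1 u=1
  Δ1: clk:1→0
  (1Δ to stable)
t=2 Δ0: p=1 n0=1 z=0 y=1 n1=1 r=1 clk=0 x=0 q=1 u=1
  Δ1: clk:0→1
  Δ2: z:0→1, y:1→0
  Δ3: r:1→0
  Δ4: q:1→0
  (4Δ to stable)
t=3 Δ0: p=1 n0=1 z=1 y=0 n1=1 r=0 clk=1 x=0 q=0 u=1
  Δ1: clk:1→0
  (1Δ to stable)
t=4 Δ0: p=1 n0=1 z=1 y=0 n1=1 r=0 clk=0 x=0 q=0 u=1
  Δ1: clk:0→1
  Δ2: z:1→0, y:0→1
  Δ3: r:0→1
  Δ4: q:0→1
  (4Δ to stable)
t=5 Δ0: p=1 n0=1 z=0 y=1 n1=1 r=1 clk=1 x=0 q=1 u=1
  Δ1: clk:1→0
  (1Δ to stable)
t=6 Δ0: p=1 n0=1 z=0 y=1 n1=1 r=1 clk=0 x=0 q=1 u=1
  Δ1: clk:0→1
  Δ2: z:0→1, y:1→0
  Δ3: r:1→0
  Δ4: q:1→0
  (4Δ to stable)
t=7 Δ0: p=1 n0=1 z=1 y=0 n1=1 r=0 clk=1 x=0 q=0 u=1
  Δ1: clk:1→0
  (1Δ to stable)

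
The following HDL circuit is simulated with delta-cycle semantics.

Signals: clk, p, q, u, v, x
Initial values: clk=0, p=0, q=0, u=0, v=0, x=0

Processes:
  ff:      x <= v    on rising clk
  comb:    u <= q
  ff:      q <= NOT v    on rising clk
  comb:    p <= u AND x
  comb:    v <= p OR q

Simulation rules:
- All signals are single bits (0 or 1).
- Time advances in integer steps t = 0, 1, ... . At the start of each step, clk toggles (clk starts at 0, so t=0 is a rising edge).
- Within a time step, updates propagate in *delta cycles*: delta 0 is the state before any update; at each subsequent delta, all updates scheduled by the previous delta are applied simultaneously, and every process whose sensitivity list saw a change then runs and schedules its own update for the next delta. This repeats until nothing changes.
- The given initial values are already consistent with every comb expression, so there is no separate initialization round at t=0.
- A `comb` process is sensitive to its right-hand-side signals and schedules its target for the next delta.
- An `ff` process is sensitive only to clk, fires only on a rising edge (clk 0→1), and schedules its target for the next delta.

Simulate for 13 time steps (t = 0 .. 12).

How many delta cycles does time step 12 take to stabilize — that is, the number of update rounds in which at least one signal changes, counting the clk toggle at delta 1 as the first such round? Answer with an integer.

3

t=0 Δ0: clk=0 q=0 v=0 p=0 x=0 u=0
  Δ1: clk:0→1
  Δ2: q:0→1
  Δ3: v:0→1, u:0→1
  (3Δ to stable)
t=1 Δ0: clk=1 q=1 v=1 p=0 x=0 u=1
  Δ1: clk:1→0
  (1Δ to stable)
t=2 Δ0: clk=0 q=1 v=1 p=0 x=0 u=1
  Δ1: clk:0→1
  Δ2: q:1→0, x:0→1
  Δ3: v:1→0, p:0→1, u:1→0
  Δ4: v:0→1, p:1→0
  Δ5: v:1→0
  (5Δ to stable)
t=3 Δ0: clk=1 q=0 v=0 p=0 x=1 u=0
  Δ1: clk:1→0
  (1Δ to stable)
t=4 Δ0: clk=0 q=0 v=0 p=0 x=1 u=0
  Δ1: clk:0→1
  Δ2: q:0→1, x:1→0
  Δ3: v:0→1, u:0→1
  (3Δ to stable)
t=5 Δ0: clk=1 q=1 v=1 p=0 x=0 u=1
  Δ1: clk:1→0
  (1Δ to stable)
t=6 Δ0: clk=0 q=1 v=1 p=0 x=0 u=1
  Δ1: clk:0→1
  Δ2: q:1→0, x:0→1
  Δ3: v:1→0, p:0→1, u:1→0
  Δ4: v:0→1, p:1→0
  Δ5: v:1→0
  (5Δ to stable)
t=7 Δ0: clk=1 q=0 v=0 p=0 x=1 u=0
  Δ1: clk:1→0
  (1Δ to stable)
t=8 Δ0: clk=0 q=0 v=0 p=0 x=1 u=0
  Δ1: clk:0→1
  Δ2: q:0→1, x:1→0
  Δ3: v:0→1, u:0→1
  (3Δ to stable)
t=9 Δ0: clk=1 q=1 v=1 p=0 x=0 u=1
  Δ1: clk:1→0
  (1Δ to stable)
t=10 Δ0: clk=0 q=1 v=1 p=0 x=0 u=1
  Δ1: clk:0→1
  Δ2: q:1→0, x:0→1
  Δ3: v:1→0, p:0→1, u:1→0
  Δ4: v:0→1, p:1→0
  Δ5: v:1→0
  (5Δ to stable)
t=11 Δ0: clk=1 q=0 v=0 p=0 x=1 u=0
  Δ1: clk:1→0
  (1Δ to stable)
t=12 Δ0: clk=0 q=0 v=0 p=0 x=1 u=0
  Δ1: clk:0→1
  Δ2: q:0→1, x:1→0
  Δ3: v:0→1, u:0→1
  (3Δ to stable)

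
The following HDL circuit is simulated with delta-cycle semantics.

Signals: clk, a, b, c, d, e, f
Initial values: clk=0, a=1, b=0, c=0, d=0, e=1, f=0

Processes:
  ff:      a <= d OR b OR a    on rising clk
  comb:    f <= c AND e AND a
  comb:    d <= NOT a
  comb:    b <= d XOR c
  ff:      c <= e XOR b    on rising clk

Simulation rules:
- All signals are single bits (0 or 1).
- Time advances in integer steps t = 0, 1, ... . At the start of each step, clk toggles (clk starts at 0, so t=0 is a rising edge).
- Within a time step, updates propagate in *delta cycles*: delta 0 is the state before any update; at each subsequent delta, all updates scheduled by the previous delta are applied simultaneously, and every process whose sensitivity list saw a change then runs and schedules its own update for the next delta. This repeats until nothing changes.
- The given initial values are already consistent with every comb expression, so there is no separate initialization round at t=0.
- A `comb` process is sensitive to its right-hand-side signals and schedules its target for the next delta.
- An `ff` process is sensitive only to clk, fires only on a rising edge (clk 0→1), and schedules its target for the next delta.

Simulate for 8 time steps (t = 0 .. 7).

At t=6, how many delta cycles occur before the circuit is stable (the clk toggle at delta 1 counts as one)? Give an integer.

t0.Δ0 a=1 clk=0 f=0 e=1 d=0 c=0 b=0
t0.Δ1 a=1 clk=1 f=0 e=1 d=0 c=0 b=0
t0.Δ2 a=1 clk=1 f=0 e=1 d=0 c=1 b=0
t0.Δ3 a=1 clk=1 f=1 e=1 d=0 c=1 b=1
t1.Δ0 a=1 clk=1 f=1 e=1 d=0 c=1 b=1
t1.Δ1 a=1 clk=0 f=1 e=1 d=0 c=1 b=1
t2.Δ0 a=1 clk=0 f=1 e=1 d=0 c=1 b=1
t2.Δ1 a=1 clk=1 f=1 e=1 d=0 c=1 b=1
t2.Δ2 a=1 clk=1 f=1 e=1 d=0 c=0 b=1
t2.Δ3 a=1 clk=1 f=0 e=1 d=0 c=0 b=0
t3.Δ0 a=1 clk=1 f=0 e=1 d=0 c=0 b=0
t3.Δ1 a=1 clk=0 f=0 e=1 d=0 c=0 b=0
t4.Δ0 a=1 clk=0 f=0 e=1 d=0 c=0 b=0
t4.Δ1 a=1 clk=1 f=0 e=1 d=0 c=0 b=0
t4.Δ2 a=1 clk=1 f=0 e=1 d=0 c=1 b=0
t4.Δ3 a=1 clk=1 f=1 e=1 d=0 c=1 b=1
t5.Δ0 a=1 clk=1 f=1 e=1 d=0 c=1 b=1
t5.Δ1 a=1 clk=0 f=1 e=1 d=0 c=1 b=1
t6.Δ0 a=1 clk=0 f=1 e=1 d=0 c=1 b=1
t6.Δ1 a=1 clk=1 f=1 e=1 d=0 c=1 b=1
t6.Δ2 a=1 clk=1 f=1 e=1 d=0 c=0 b=1
t6.Δ3 a=1 clk=1 f=0 e=1 d=0 c=0 b=0
t7.Δ0 a=1 clk=1 f=0 e=1 d=0 c=0 b=0
t7.Δ1 a=1 clk=0 f=0 e=1 d=0 c=0 b=0

3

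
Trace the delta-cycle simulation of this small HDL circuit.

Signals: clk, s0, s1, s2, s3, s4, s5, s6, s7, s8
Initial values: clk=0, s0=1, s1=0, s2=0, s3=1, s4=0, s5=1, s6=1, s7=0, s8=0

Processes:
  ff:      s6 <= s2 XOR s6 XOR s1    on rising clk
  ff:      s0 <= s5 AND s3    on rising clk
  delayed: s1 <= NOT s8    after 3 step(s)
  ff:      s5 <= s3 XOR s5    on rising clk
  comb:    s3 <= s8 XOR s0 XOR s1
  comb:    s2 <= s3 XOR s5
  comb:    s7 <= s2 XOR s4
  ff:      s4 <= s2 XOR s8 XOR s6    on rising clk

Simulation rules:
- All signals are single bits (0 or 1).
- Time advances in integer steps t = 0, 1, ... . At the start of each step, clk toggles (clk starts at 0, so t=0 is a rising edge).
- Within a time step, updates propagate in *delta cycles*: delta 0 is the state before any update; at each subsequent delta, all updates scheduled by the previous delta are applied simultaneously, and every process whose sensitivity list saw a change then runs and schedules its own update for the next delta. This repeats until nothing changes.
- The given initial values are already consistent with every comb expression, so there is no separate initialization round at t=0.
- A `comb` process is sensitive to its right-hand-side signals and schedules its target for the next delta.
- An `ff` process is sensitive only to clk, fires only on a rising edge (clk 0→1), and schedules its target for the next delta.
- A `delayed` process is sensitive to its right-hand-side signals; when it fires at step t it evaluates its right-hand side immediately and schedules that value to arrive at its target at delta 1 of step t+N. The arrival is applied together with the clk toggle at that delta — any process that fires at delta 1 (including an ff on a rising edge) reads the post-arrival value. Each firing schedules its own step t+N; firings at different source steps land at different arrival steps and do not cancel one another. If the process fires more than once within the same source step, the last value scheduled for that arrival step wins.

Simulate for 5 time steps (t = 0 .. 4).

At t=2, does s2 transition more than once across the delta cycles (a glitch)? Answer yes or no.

t0.Δ0 clk=0 s8=0 s1=0 s3=1 s0=1 s2=0 s5=1 s4=0 s7=0 s6=1
t0.Δ1 clk=1 s8=0 s1=0 s3=1 s0=1 s2=0 s5=1 s4=0 s7=0 s6=1
t0.Δ2 clk=1 s8=0 s1=0 s3=1 s0=1 s2=0 s5=0 s4=1 s7=0 s6=1
t0.Δ3 clk=1 s8=0 s1=0 s3=1 s0=1 s2=1 s5=0 s4=1 s7=1 s6=1
t0.Δ4 clk=1 s8=0 s1=0 s3=1 s0=1 s2=1 s5=0 s4=1 s7=0 s6=1
t1.Δ0 clk=1 s8=0 s1=0 s3=1 s0=1 s2=1 s5=0 s4=1 s7=0 s6=1
t1.Δ1 clk=0 s8=0 s1=0 s3=1 s0=1 s2=1 s5=0 s4=1 s7=0 s6=1
t2.Δ0 clk=0 s8=0 s1=0 s3=1 s0=1 s2=1 s5=0 s4=1 s7=0 s6=1
t2.Δ1 clk=1 s8=0 s1=0 s3=1 s0=1 s2=1 s5=0 s4=1 s7=0 s6=1
t2.Δ2 clk=1 s8=0 s1=0 s3=1 s0=0 s2=1 s5=1 s4=0 s7=0 s6=0
t2.Δ3 clk=1 s8=0 s1=0 s3=0 s0=0 s2=0 s5=1 s4=0 s7=1 s6=0
t2.Δ4 clk=1 s8=0 s1=0 s3=0 s0=0 s2=1 s5=1 s4=0 s7=0 s6=0
t2.Δ5 clk=1 s8=0 s1=0 s3=0 s0=0 s2=1 s5=1 s4=0 s7=1 s6=0
t3.Δ0 clk=1 s8=0 s1=0 s3=0 s0=0 s2=1 s5=1 s4=0 s7=1 s6=0
t3.Δ1 clk=0 s8=0 s1=0 s3=0 s0=0 s2=1 s5=1 s4=0 s7=1 s6=0
t4.Δ0 clk=0 s8=0 s1=0 s3=0 s0=0 s2=1 s5=1 s4=0 s7=1 s6=0
t4.Δ1 clk=1 s8=0 s1=0 s3=0 s0=0 s2=1 s5=1 s4=0 s7=1 s6=0
t4.Δ2 clk=1 s8=0 s1=0 s3=0 s0=0 s2=1 s5=1 s4=1 s7=1 s6=1
t4.Δ3 clk=1 s8=0 s1=0 s3=0 s0=0 s2=1 s5=1 s4=1 s7=0 s6=1

yes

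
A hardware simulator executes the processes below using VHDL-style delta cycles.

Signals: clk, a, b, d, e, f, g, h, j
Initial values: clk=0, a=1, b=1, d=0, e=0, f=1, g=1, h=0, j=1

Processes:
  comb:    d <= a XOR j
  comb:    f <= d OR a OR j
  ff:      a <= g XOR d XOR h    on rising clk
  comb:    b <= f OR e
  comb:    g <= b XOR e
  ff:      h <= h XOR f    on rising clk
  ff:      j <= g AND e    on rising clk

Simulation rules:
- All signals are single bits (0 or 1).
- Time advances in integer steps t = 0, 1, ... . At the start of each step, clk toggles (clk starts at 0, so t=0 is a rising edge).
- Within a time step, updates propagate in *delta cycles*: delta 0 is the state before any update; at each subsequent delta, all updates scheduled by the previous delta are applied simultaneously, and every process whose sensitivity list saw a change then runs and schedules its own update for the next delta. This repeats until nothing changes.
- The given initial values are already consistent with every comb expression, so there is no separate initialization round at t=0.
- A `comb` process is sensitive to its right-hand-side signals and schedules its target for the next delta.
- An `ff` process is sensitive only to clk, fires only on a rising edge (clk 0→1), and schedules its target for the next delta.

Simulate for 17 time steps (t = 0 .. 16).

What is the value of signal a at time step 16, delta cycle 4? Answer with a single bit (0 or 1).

0

t0.Δ0 f=1 d=0 e=0 j=1 h=0 a=1 g=1 b=1 clk=0
t0.Δ1 f=1 d=0 e=0 j=1 h=0 a=1 g=1 b=1 clk=1
t0.Δ2 f=1 d=0 e=0 j=0 h=1 a=1 g=1 b=1 clk=1
t0.Δ3 f=1 d=1 e=0 j=0 h=1 a=1 g=1 b=1 clk=1
t1.Δ0 f=1 d=1 e=0 j=0 h=1 a=1 g=1 b=1 clk=1
t1.Δ1 f=1 d=1 e=0 j=0 h=1 a=1 g=1 b=1 clk=0
t2.Δ0 f=1 d=1 e=0 j=0 h=1 a=1 g=1 b=1 clk=0
t2.Δ1 f=1 d=1 e=0 j=0 h=1 a=1 g=1 b=1 clk=1
t2.Δ2 f=1 d=1 e=0 j=0 h=0 a=1 g=1 b=1 clk=1
t3.Δ0 f=1 d=1 e=0 j=0 h=0 a=1 g=1 b=1 clk=1
t3.Δ1 f=1 d=1 e=0 j=0 h=0 a=1 g=1 b=1 clk=0
t4.Δ0 f=1 d=1 e=0 j=0 h=0 a=1 g=1 b=1 clk=0
t4.Δ1 f=1 d=1 e=0 j=0 h=0 a=1 g=1 b=1 clk=1
t4.Δ2 f=1 d=1 e=0 j=0 h=1 a=0 g=1 b=1 clk=1
t4.Δ3 f=1 d=0 e=0 j=0 h=1 a=0 g=1 b=1 clk=1
t4.Δ4 f=0 d=0 e=0 j=0 h=1 a=0 g=1 b=1 clk=1
t4.Δ5 f=0 d=0 e=0 j=0 h=1 a=0 g=1 b=0 clk=1
t4.Δ6 f=0 d=0 e=0 j=0 h=1 a=0 g=0 b=0 clk=1
t5.Δ0 f=0 d=0 e=0 j=0 h=1 a=0 g=0 b=0 clk=1
t5.Δ1 f=0 d=0 e=0 j=0 h=1 a=0 g=0 b=0 clk=0
t6.Δ0 f=0 d=0 e=0 j=0 h=1 a=0 g=0 b=0 clk=0
t6.Δ1 f=0 d=0 e=0 j=0 h=1 a=0 g=0 b=0 clk=1
t6.Δ2 f=0 d=0 e=0 j=0 h=1 a=1 g=0 b=0 clk=1
t6.Δ3 f=1 d=1 e=0 j=0 h=1 a=1 g=0 b=0 clk=1
t6.Δ4 f=1 d=1 e=0 j=0 h=1 a=1 g=0 b=1 clk=1
t6.Δ5 f=1 d=1 e=0 j=0 h=1 a=1 g=1 b=1 clk=1
t7.Δ0 f=1 d=1 e=0 j=0 h=1 a=1 g=1 b=1 clk=1
t7.Δ1 f=1 d=1 e=0 j=0 h=1 a=1 g=1 b=1 clk=0
t8.Δ0 f=1 d=1 e=0 j=0 h=1 a=1 g=1 b=1 clk=0
t8.Δ1 f=1 d=1 e=0 j=0 h=1 a=1 g=1 b=1 clk=1
t8.Δ2 f=1 d=1 e=0 j=0 h=0 a=1 g=1 b=1 clk=1
t9.Δ0 f=1 d=1 e=0 j=0 h=0 a=1 g=1 b=1 clk=1
t9.Δ1 f=1 d=1 e=0 j=0 h=0 a=1 g=1 b=1 clk=0
t10.Δ0 f=1 d=1 e=0 j=0 h=0 a=1 g=1 b=1 clk=0
t10.Δ1 f=1 d=1 e=0 j=0 h=0 a=1 g=1 b=1 clk=1
t10.Δ2 f=1 d=1 e=0 j=0 h=1 a=0 g=1 b=1 clk=1
t10.Δ3 f=1 d=0 e=0 j=0 h=1 a=0 g=1 b=1 clk=1
t10.Δ4 f=0 d=0 e=0 j=0 h=1 a=0 g=1 b=1 clk=1
t10.Δ5 f=0 d=0 e=0 j=0 h=1 a=0 g=1 b=0 clk=1
t10.Δ6 f=0 d=0 e=0 j=0 h=1 a=0 g=0 b=0 clk=1
t11.Δ0 f=0 d=0 e=0 j=0 h=1 a=0 g=0 b=0 clk=1
t11.Δ1 f=0 d=0 e=0 j=0 h=1 a=0 g=0 b=0 clk=0
t12.Δ0 f=0 d=0 e=0 j=0 h=1 a=0 g=0 b=0 clk=0
t12.Δ1 f=0 d=0 e=0 j=0 h=1 a=0 g=0 b=0 clk=1
t12.Δ2 f=0 d=0 e=0 j=0 h=1 a=1 g=0 b=0 clk=1
t12.Δ3 f=1 d=1 e=0 j=0 h=1 a=1 g=0 b=0 clk=1
t12.Δ4 f=1 d=1 e=0 j=0 h=1 a=1 g=0 b=1 clk=1
t12.Δ5 f=1 d=1 e=0 j=0 h=1 a=1 g=1 b=1 clk=1
t13.Δ0 f=1 d=1 e=0 j=0 h=1 a=1 g=1 b=1 clk=1
t13.Δ1 f=1 d=1 e=0 j=0 h=1 a=1 g=1 b=1 clk=0
t14.Δ0 f=1 d=1 e=0 j=0 h=1 a=1 g=1 b=1 clk=0
t14.Δ1 f=1 d=1 e=0 j=0 h=1 a=1 g=1 b=1 clk=1
t14.Δ2 f=1 d=1 e=0 j=0 h=0 a=1 g=1 b=1 clk=1
t15.Δ0 f=1 d=1 e=0 j=0 h=0 a=1 g=1 b=1 clk=1
t15.Δ1 f=1 d=1 e=0 j=0 h=0 a=1 g=1 b=1 clk=0
t16.Δ0 f=1 d=1 e=0 j=0 h=0 a=1 g=1 b=1 clk=0
t16.Δ1 f=1 d=1 e=0 j=0 h=0 a=1 g=1 b=1 clk=1
t16.Δ2 f=1 d=1 e=0 j=0 h=1 a=0 g=1 b=1 clk=1
t16.Δ3 f=1 d=0 e=0 j=0 h=1 a=0 g=1 b=1 clk=1
t16.Δ4 f=0 d=0 e=0 j=0 h=1 a=0 g=1 b=1 clk=1
t16.Δ5 f=0 d=0 e=0 j=0 h=1 a=0 g=1 b=0 clk=1
t16.Δ6 f=0 d=0 e=0 j=0 h=1 a=0 g=0 b=0 clk=1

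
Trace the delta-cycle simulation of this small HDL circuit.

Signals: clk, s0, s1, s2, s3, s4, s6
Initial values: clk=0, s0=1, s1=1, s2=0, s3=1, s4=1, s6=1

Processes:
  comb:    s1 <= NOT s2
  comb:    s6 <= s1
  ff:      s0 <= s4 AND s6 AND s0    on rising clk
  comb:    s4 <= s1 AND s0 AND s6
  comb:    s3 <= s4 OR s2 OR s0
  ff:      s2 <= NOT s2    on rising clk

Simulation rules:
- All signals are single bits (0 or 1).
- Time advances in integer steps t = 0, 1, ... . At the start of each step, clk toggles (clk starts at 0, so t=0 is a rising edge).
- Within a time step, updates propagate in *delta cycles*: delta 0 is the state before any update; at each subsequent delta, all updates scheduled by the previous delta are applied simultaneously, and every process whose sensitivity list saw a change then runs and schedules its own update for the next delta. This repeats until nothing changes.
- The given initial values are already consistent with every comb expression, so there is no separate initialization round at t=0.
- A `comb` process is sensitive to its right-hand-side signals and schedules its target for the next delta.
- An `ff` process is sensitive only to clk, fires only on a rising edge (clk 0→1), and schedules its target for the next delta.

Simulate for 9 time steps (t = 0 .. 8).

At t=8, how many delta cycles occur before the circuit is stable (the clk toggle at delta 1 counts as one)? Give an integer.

4

[bits: s1,s2,clk,s4,s6,s3,s0]
t=0: Δ0=1001111 Δ1=1011111 Δ2=1111111 Δ3=0111111 Δ4=0110011 | 4Δ
t=1: Δ0=0110011 Δ1=0100011 | 1Δ
t=2: Δ0=0100011 Δ1=0110011 Δ2=0010010 Δ3=1010000 Δ4=1010100 | 4Δ
t=3: Δ0=1010100 Δ1=1000100 | 1Δ
t=4: Δ0=1000100 Δ1=1010100 Δ2=1110100 Δ3=0110110 Δ4=0110010 | 4Δ
t=5: Δ0=0110010 Δ1=0100010 | 1Δ
t=6: Δ0=0100010 Δ1=0110010 Δ2=0010010 Δ3=1010000 Δ4=1010100 | 4Δ
t=7: Δ0=1010100 Δ1=1000100 | 1Δ
t=8: Δ0=1000100 Δ1=1010100 Δ2=1110100 Δ3=0110110 Δ4=0110010 | 4Δ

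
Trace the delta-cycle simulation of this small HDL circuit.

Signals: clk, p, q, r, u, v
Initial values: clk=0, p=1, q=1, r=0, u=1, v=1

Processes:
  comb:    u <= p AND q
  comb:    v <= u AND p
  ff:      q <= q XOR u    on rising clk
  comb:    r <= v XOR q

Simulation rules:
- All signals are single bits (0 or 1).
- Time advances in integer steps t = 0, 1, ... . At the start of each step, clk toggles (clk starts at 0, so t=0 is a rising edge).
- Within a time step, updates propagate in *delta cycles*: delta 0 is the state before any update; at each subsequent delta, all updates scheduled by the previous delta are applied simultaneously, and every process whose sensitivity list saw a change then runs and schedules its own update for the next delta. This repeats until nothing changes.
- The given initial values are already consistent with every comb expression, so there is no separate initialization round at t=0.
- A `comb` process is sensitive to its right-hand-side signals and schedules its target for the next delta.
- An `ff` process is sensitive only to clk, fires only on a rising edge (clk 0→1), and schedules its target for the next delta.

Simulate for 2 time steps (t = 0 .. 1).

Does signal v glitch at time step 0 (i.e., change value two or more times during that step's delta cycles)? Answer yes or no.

no

t0.Δ0 clk=0 u=1 q=1 p=1 v=1 r=0
t0.Δ1 clk=1 u=1 q=1 p=1 v=1 r=0
t0.Δ2 clk=1 u=1 q=0 p=1 v=1 r=0
t0.Δ3 clk=1 u=0 q=0 p=1 v=1 r=1
t0.Δ4 clk=1 u=0 q=0 p=1 v=0 r=1
t0.Δ5 clk=1 u=0 q=0 p=1 v=0 r=0
t1.Δ0 clk=1 u=0 q=0 p=1 v=0 r=0
t1.Δ1 clk=0 u=0 q=0 p=1 v=0 r=0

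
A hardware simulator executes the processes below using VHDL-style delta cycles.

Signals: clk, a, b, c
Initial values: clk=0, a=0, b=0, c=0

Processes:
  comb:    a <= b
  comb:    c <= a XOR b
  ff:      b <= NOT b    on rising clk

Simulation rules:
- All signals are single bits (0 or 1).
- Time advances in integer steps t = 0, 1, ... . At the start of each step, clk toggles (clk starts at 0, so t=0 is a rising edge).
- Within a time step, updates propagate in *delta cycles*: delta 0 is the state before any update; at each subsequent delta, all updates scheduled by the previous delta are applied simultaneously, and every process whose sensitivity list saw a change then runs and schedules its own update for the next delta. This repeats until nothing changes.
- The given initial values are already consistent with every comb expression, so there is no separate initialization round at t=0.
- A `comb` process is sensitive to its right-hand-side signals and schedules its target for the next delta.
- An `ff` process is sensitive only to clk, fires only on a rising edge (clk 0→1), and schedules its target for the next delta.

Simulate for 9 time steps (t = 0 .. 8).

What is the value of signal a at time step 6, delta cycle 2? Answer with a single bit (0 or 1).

t0.Δ0 c=0 a=0 clk=0 b=0
t0.Δ1 c=0 a=0 clk=1 b=0
t0.Δ2 c=0 a=0 clk=1 b=1
t0.Δ3 c=1 a=1 clk=1 b=1
t0.Δ4 c=0 a=1 clk=1 b=1
t1.Δ0 c=0 a=1 clk=1 b=1
t1.Δ1 c=0 a=1 clk=0 b=1
t2.Δ0 c=0 a=1 clk=0 b=1
t2.Δ1 c=0 a=1 clk=1 b=1
t2.Δ2 c=0 a=1 clk=1 b=0
t2.Δ3 c=1 a=0 clk=1 b=0
t2.Δ4 c=0 a=0 clk=1 b=0
t3.Δ0 c=0 a=0 clk=1 b=0
t3.Δ1 c=0 a=0 clk=0 b=0
t4.Δ0 c=0 a=0 clk=0 b=0
t4.Δ1 c=0 a=0 clk=1 b=0
t4.Δ2 c=0 a=0 clk=1 b=1
t4.Δ3 c=1 a=1 clk=1 b=1
t4.Δ4 c=0 a=1 clk=1 b=1
t5.Δ0 c=0 a=1 clk=1 b=1
t5.Δ1 c=0 a=1 clk=0 b=1
t6.Δ0 c=0 a=1 clk=0 b=1
t6.Δ1 c=0 a=1 clk=1 b=1
t6.Δ2 c=0 a=1 clk=1 b=0
t6.Δ3 c=1 a=0 clk=1 b=0
t6.Δ4 c=0 a=0 clk=1 b=0
t7.Δ0 c=0 a=0 clk=1 b=0
t7.Δ1 c=0 a=0 clk=0 b=0
t8.Δ0 c=0 a=0 clk=0 b=0
t8.Δ1 c=0 a=0 clk=1 b=0
t8.Δ2 c=0 a=0 clk=1 b=1
t8.Δ3 c=1 a=1 clk=1 b=1
t8.Δ4 c=0 a=1 clk=1 b=1

1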